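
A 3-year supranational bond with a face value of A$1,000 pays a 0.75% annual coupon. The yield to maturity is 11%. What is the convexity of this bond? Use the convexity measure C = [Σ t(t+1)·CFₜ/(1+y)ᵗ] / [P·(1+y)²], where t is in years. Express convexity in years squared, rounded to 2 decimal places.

9.63

With y = 0.11:
  t   CF        PV=CF/(1+0.11)^t    t·PV        t(t+1)·PV
  1         7.50         6.7568         6.7568          13.5135
  2         7.50         6.0872        12.1743          36.5230
  3     1,007.50       736.6753     2,210.0259       8,840.1038
  Σ                    749.5192     2,228.9570       8,890.1403
P = 749.5192.
Convexity = Σ t(t+1)·PV / [P·(1+y)²] = 8,890.1403 / (749.5192 × 1.232100) = 9.62675.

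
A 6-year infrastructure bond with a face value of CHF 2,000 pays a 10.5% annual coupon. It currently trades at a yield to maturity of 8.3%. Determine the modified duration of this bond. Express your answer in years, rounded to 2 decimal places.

Periodic yield y = 0.083. First find Macaulay duration:
  t   CF        PV=CF/(1+0.083)^t    t·PV
  1       210.00       193.9058       193.9058
  2       210.00       179.0451       358.0902
  3       210.00       165.3232       495.9697
  4       210.00       152.6530       610.6122
  5       210.00       140.9539       704.7694
  6     2,210.00     1,369.6876     8,218.1258
  Σ                  2,201.5687    10,581.4730
P = 2,201.5687; Macaulay duration = 10,581.4730 / 2,201.5687 = 4.80633 years.
Modified duration = D_Mac / (1 + y) = 4.80633 / 1.083 = 4.43798 years.

4.44 years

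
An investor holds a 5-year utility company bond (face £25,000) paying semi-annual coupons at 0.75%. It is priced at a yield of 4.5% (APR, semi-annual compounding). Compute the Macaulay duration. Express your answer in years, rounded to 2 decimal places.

Periodic yield y = 0.0225. Discount each cash flow and weight by its period:
  t   CF        PV=CF/(1+0.0225)^t    t·PV
  1        93.75        91.6870        91.6870
  2        93.75        89.6695       179.3390
  3        93.75        87.6963       263.0889
  4        93.75        85.7666       343.0663
  5        93.75        83.8793       419.3964
  6        93.75        82.0335       492.2012
  7        93.75        80.2284       561.5987
  8        93.75        78.4630       627.7038
  9        93.75        76.7364       690.6276
  10   25,093.75    20,087.8011   200,878.0113
  Σ                 20,843.9611   204,546.7201
Price P = Σ PV = 20,843.9611.
Macaulay duration = Σ(t·PV) / P = 204,546.7201 / 20,843.9611 = 9.81324 half-year periods.
In years: 9.81324 / 2 = 4.90662 years.

4.91 years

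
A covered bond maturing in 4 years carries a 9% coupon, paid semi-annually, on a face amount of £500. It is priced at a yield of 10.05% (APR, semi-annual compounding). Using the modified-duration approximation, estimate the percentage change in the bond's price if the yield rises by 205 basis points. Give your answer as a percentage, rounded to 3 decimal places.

Periodic yield y = 0.05025. Modified duration first:
  t   CF        PV=CF/(1+0.05025)^t    t·PV
  1        22.50        21.4235        21.4235
  2        22.50        20.3984        40.7969
  3        22.50        19.4225        58.2674
  4        22.50        18.4932        73.9727
  5        22.50        17.6084        88.0418
  6        22.50        16.7659       100.5953
  7        22.50        15.9637       111.7459
  8       522.50       352.9757     2,823.8054
  Σ                    483.0512     3,318.6489
P = 483.0512; D_Mac = 6.87018 half-year periods = 3.43509 yrs; D_mod = 3.43509/(1+0.05025) = 3.27074 yrs.
ΔP/P ≈ -D_mod · Δy = -3.27074 × (+0.0205) = -0.067050 = -6.7050%.

-6.705%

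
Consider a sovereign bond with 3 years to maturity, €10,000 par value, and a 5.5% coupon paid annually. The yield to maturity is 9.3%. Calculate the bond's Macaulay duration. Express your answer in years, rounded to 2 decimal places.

2.84 years

Periodic yield y = 0.093. Discount each cash flow and weight by its year:
  t   CF        PV=CF/(1+0.093)^t    t·PV
  1       550.00       503.2022       503.2022
  2       550.00       460.3863       920.7725
  3    10,550.00     8,079.6393    24,238.9179
  Σ                  9,043.2278    25,662.8927
Price P = Σ PV = 9,043.2278.
Macaulay duration = Σ(t·PV) / P = 25,662.8927 / 9,043.2278 = 2.83780 years.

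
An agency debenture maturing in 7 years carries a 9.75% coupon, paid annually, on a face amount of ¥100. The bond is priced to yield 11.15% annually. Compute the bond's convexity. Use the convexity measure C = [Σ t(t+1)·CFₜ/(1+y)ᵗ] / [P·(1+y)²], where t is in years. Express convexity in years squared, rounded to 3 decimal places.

With y = 0.1115:
  t   CF        PV=CF/(1+0.1115)^t    t·PV        t(t+1)·PV
  1         9.75         8.7719         8.7719          17.5439
  2         9.75         7.8920        15.7839          47.3518
  3         9.75         7.1003        21.3009          85.2035
  4         9.75         6.3880        25.5521         127.7605
  5         9.75         5.7472        28.7361         172.4164
  6         9.75         5.1707        31.0241         217.1686
  7       109.75        52.3647       366.5526       2,932.4208
  Σ                     93.4348       497.7216       3,599.8655
P = 93.4348.
Convexity = Σ t(t+1)·PV / [P·(1+y)²] = 3,599.8655 / (93.4348 × 1.235432) = 31.18594.

31.186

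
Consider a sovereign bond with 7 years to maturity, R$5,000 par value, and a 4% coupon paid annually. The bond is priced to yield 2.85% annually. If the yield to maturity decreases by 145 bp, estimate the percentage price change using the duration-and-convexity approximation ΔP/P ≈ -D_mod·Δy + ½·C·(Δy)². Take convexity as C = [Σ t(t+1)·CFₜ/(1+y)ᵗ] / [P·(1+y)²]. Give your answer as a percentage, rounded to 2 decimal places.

+9.32%

With y = 0.0285:
  t   CF        PV=CF/(1+0.0285)^t    t·PV        t(t+1)·PV
  1       200.00       194.4579       194.4579         388.9159
  2       200.00       189.0695       378.1389       1,134.4168
  3       200.00       183.8303       551.4909       2,205.9637
  4       200.00       178.7363       714.9453       3,574.7264
  5       200.00       173.7835       868.9175       5,213.5047
  6       200.00       168.9679     1,013.8074       7,096.6520
  7     5,200.00     4,271.4298    29,900.0085     239,200.0678
  Σ                  5,360.2752    33,621.7664     258,814.2473
P = 5,360.2752; D_Mac = 6.27240 yrs; D_mod = 6.09859 yrs; C = 45.64493.
Duration effect: -6.09859 × (-0.0145) = +0.088429
Convexity effect: 0.5 × 45.64493 × (-0.0145)² = +0.0047984
ΔP/P ≈ +0.088429 + 0.0047984 = +0.093228 = +9.3228%.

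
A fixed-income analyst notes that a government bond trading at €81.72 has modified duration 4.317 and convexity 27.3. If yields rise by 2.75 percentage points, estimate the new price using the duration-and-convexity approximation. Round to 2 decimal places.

Duration effect: -D_mod·Δy = -4.317 × (+0.0275) = -0.1187175
Convexity effect: ½·C·(Δy)² = 0.5 × 27.3 × (0.0275)² = +0.0103228125
ΔP/P ≈ -0.1187175 + 0.0103228125 = -0.1083946875
New price ≈ 81.72 × (1 - 0.1083946875) = 72.8619861375.

€72.86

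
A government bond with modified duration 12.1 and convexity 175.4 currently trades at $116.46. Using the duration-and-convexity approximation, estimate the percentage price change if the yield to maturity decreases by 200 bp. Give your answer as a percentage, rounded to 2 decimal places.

+27.71%

Duration effect: -D_mod·Δy = -12.1 × (-0.02) = +0.242000
Convexity effect: ½·C·(Δy)² = 0.5 × 175.4 × (-0.02)² = +0.0350800
ΔP/P ≈ +0.242000 + 0.0350800 = +0.277080
= +27.7080%.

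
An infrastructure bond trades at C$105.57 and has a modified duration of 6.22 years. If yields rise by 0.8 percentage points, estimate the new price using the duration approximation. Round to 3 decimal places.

C$100.317

Duration approximation: ΔP/P ≈ -D_mod · Δy = -6.22 × (+0.008) = -0.049760.
New price ≈ 105.57 × (1 - 0.049760) = 100.3168368.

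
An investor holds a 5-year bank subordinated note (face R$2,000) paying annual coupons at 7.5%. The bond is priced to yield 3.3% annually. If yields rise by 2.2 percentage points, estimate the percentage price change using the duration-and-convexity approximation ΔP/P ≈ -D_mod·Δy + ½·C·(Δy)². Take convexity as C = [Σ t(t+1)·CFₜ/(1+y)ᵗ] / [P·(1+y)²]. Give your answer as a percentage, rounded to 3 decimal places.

With y = 0.033:
  t   CF        PV=CF/(1+0.033)^t    t·PV        t(t+1)·PV
  1       150.00       145.2081       145.2081         290.4163
  2       150.00       140.5693       281.1387         843.4161
  3       150.00       136.0787       408.2362       1,632.9449
  4       150.00       131.7316       526.9264       2,634.6320
  5     2,150.00     1,827.8344     9,139.1721      54,835.0327
  Σ                  2,381.4222    10,500.6816      60,236.4420
P = 2,381.4222; D_Mac = 4.40942 yrs; D_mod = 4.26855 yrs; C = 23.70403.
Duration effect: -4.26855 × (+0.022) = -0.093908
Convexity effect: 0.5 × 23.70403 × (0.022)² = +0.0057364
ΔP/P ≈ -0.093908 + 0.0057364 = -0.088172 = -8.8172%.

-8.817%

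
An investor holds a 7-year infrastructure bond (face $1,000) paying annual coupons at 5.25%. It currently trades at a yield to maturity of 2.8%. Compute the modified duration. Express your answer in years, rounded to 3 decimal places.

Periodic yield y = 0.028. First find Macaulay duration:
  t   CF        PV=CF/(1+0.028)^t    t·PV
  1        52.50        51.0700        51.0700
  2        52.50        49.6790        99.3581
  3        52.50        48.3259       144.9777
  4        52.50        47.0096       188.0385
  5        52.50        45.7292       228.6461
  6        52.50        44.4837       266.9020
  7     1,052.50       867.5016     6,072.5114
  Σ                  1,153.7991     7,051.5039
P = 1,153.7991; Macaulay duration = 7,051.5039 / 1,153.7991 = 6.11155 years.
Modified duration = D_Mac / (1 + y) = 6.11155 / 1.028 = 5.94509 years.

5.945 years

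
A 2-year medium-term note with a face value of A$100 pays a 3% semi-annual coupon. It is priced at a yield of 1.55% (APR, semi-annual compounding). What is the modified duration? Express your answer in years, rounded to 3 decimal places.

1.942 years

Periodic yield y = 0.00775. First find Macaulay duration:
  t   CF        PV=CF/(1+0.00775)^t    t·PV
  1         1.50         1.4885         1.4885
  2         1.50         1.4770         2.9540
  3         1.50         1.4657         4.3970
  4       101.50        98.4135       393.6541
  Σ                    102.8447       402.4936
P = 102.8447; Macaulay duration = 402.4936 / 102.8447 = 3.91361 half-year periods = 1.95680 years.
Modified duration = D_Mac / (1 + y) = 1.95680 / 1.00775 = 1.94175 years.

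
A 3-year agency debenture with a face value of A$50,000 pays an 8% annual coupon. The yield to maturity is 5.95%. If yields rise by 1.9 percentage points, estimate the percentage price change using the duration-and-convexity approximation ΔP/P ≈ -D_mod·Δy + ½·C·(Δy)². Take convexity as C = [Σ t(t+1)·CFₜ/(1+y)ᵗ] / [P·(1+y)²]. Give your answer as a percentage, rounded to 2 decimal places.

With y = 0.0595:
  t   CF        PV=CF/(1+0.0595)^t    t·PV        t(t+1)·PV
  1     4,000.00     3,775.3657     3,775.3657       7,550.7315
  2     4,000.00     3,563.3466     7,126.6932      21,380.0797
  3    54,000.00    45,403.6614   136,210.9843     544,843.9374
  Σ                 52,742.3738   147,113.0433     573,774.7485
P = 52,742.3738; D_Mac = 2.78928 yrs; D_mod = 2.63263 yrs; C = 9.69125.
Duration effect: -2.63263 × (+0.019) = -0.050020
Convexity effect: 0.5 × 9.69125 × (0.019)² = +0.0017493
ΔP/P ≈ -0.050020 + 0.0017493 = -0.048271 = -4.8271%.

-4.83%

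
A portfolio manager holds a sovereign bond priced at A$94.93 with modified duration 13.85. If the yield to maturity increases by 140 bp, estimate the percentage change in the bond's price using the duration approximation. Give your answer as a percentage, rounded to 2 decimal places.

-19.39%

Duration approximation: ΔP/P ≈ -D_mod · Δy = -13.85 × (+0.014) = -0.193900.
As a percentage: -19.3900%.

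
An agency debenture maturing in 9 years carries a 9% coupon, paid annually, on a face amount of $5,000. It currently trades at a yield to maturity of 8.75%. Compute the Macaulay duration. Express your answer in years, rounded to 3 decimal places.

6.555 years

Periodic yield y = 0.0875. Discount each cash flow and weight by its year:
  t   CF        PV=CF/(1+0.0875)^t    t·PV
  1       450.00       413.7931       413.7931
  2       450.00       380.4994       760.9988
  3       450.00       349.8845     1,049.6535
  4       450.00       321.7329     1,286.9315
  5       450.00       295.8463     1,479.2316
  6       450.00       272.0426     1,632.2556
  7       450.00       250.1541     1,751.0788
  8       450.00       230.0268     1,840.2142
  9     5,450.00     2,561.7286    23,055.5571
  Σ                  5,075.7083    33,269.7144
Price P = Σ PV = 5,075.7083.
Macaulay duration = Σ(t·PV) / P = 33,269.7144 / 5,075.7083 = 6.55469 years.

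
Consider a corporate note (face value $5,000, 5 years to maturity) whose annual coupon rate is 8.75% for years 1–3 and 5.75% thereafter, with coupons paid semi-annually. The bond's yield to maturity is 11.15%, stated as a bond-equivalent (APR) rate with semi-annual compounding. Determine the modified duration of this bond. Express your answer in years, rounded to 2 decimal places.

3.89 years

Periodic yield y = 0.05575. First find Macaulay duration:
  t   CF        PV=CF/(1+0.05575)^t    t·PV
  1       218.75       207.1987       207.1987
  2       218.75       196.2573       392.5147
  3       218.75       185.8938       557.6813
  4       218.75       176.0774       704.3097
  5       218.75       166.7795       833.8974
  6       218.75       157.9725       947.8351
  7       143.75        98.3287       688.3008
  8       143.75        93.1363       745.0907
  9       143.75        88.2182       793.9635
  10    5,143.75     2,989.9846    29,899.8460
  Σ                  4,359.8470    35,770.6378
P = 4,359.8470; Macaulay duration = 35,770.6378 / 4,359.8470 = 8.20456 half-year periods = 4.10228 years.
Modified duration = D_Mac / (1 + y) = 4.10228 / 1.05575 = 3.88566 years.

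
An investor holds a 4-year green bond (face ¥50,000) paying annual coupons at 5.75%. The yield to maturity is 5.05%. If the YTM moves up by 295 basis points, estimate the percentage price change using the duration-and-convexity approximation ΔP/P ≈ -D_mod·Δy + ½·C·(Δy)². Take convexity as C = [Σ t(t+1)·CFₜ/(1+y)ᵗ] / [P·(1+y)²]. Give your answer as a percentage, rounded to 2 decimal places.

-9.65%

With y = 0.0505:
  t   CF        PV=CF/(1+0.0505)^t    t·PV        t(t+1)·PV
  1     2,875.00     2,736.7920     2,736.7920       5,473.5840
  2     2,875.00     2,605.2280     5,210.4560      15,631.3679
  3     2,875.00     2,479.9886     7,439.9657      29,759.8628
  4    52,875.00    43,417.6340   173,670.5360     868,352.6802
  Σ                 51,239.6426   189,057.7497     919,217.4949
P = 51,239.6426; D_Mac = 3.68968 yrs; D_mod = 3.51231 yrs; C = 16.25624.
Duration effect: -3.51231 × (+0.0295) = -0.103613
Convexity effect: 0.5 × 16.25624 × (0.0295)² = +0.0070735
ΔP/P ≈ -0.103613 + 0.0070735 = -0.096540 = -9.6540%.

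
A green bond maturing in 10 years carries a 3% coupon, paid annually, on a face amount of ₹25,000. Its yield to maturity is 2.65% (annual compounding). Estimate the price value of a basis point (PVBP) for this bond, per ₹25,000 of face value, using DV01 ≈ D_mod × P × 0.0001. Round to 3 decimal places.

Periodic yield y = 0.0265.
  t   CF        PV=CF/(1+0.0265)^t    t·PV
  1       750.00       730.6381       730.6381
  2       750.00       711.7760     1,423.5521
  3       750.00       693.4009     2,080.2027
  4       750.00       675.5001     2,702.0006
  5       750.00       658.0615     3,290.3076
  6       750.00       641.0731     3,846.4385
  7       750.00       624.5232     4,371.6625
  8       750.00       608.4006     4,867.2048
  9       750.00       592.6942     5,334.2478
  10   25,750.00    19,823.8360   198,238.3601
  Σ                 25,759.9038   226,884.6147
P = 25,759.9038; D_Mac = 8.80767 yrs; D_mod = 8.58029 yrs.
DV01 ≈ 8.58029 × 25,759.9038 × 0.0001 = 22.102739.

₹22.103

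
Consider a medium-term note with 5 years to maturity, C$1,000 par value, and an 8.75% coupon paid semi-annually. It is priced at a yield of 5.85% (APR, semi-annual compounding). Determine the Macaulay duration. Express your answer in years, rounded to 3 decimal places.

4.211 years

Periodic yield y = 0.02925. Discount each cash flow and weight by its period:
  t   CF        PV=CF/(1+0.02925)^t    t·PV
  1        43.75        42.5067        42.5067
  2        43.75        41.2987        82.5974
  3        43.75        40.1250       120.3751
  4        43.75        38.9847       155.9389
  5        43.75        37.8768       189.3842
  6        43.75        36.8004       220.8025
  7        43.75        35.7546       250.2822
  8        43.75        34.7385       277.9080
  9        43.75        33.7513       303.7615
  10    1,043.75       782.3259     7,823.2594
  Σ                  1,124.1627     9,466.8159
Price P = Σ PV = 1,124.1627.
Macaulay duration = Σ(t·PV) / P = 9,466.8159 / 1,124.1627 = 8.42121 half-year periods.
In years: 8.42121 / 2 = 4.21061 years.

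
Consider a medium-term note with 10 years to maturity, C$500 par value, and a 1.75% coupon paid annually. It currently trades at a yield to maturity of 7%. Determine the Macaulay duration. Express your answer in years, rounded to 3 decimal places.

Periodic yield y = 0.07. Discount each cash flow and weight by its year:
  t   CF        PV=CF/(1+0.07)^t    t·PV
  1         8.75         8.1776         8.1776
  2         8.75         7.6426        15.2852
  3         8.75         7.1426        21.4278
  4         8.75         6.6753        26.7013
  5         8.75         6.2386        31.1931
  6         8.75         5.8305        34.9830
  7         8.75         5.4491        38.1434
  8         8.75         5.0926        40.7406
  9         8.75         4.7594        42.8348
  10      508.75       258.6227     2,586.2270
  Σ                    315.6310     2,845.7139
Price P = Σ PV = 315.6310.
Macaulay duration = Σ(t·PV) / P = 2,845.7139 / 315.6310 = 9.01595 years.

9.016 years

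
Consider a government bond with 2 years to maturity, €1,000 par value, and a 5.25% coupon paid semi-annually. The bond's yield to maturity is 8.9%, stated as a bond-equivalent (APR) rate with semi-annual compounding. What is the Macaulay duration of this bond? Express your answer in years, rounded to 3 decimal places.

1.922 years

Periodic yield y = 0.0445. Discount each cash flow and weight by its period:
  t   CF        PV=CF/(1+0.0445)^t    t·PV
  1        26.25        25.1316        25.1316
  2        26.25        24.0609        48.1219
  3        26.25        23.0358        69.1075
  4     1,026.25       862.2226     3,448.8903
  Σ                    934.4510     3,591.2513
Price P = Σ PV = 934.4510.
Macaulay duration = Σ(t·PV) / P = 3,591.2513 / 934.4510 = 3.84317 half-year periods.
In years: 3.84317 / 2 = 1.92158 years.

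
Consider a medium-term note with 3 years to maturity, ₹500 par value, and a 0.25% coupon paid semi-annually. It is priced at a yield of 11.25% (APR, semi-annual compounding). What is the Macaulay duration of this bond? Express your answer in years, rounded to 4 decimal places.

Periodic yield y = 0.05625. Discount each cash flow and weight by its period:
  t   CF        PV=CF/(1+0.05625)^t    t·PV
  1        0.625         0.5917         0.5917
  2        0.625         0.5602         1.1204
  3        0.625         0.5304         1.5911
  4        0.625         0.5021         2.0085
  5        0.625         0.4754         2.3769
  6      500.625       360.5058     2,163.0345
  Σ                    363.1656     2,170.7232
Price P = Σ PV = 363.1656.
Macaulay duration = Σ(t·PV) / P = 2,170.7232 / 363.1656 = 5.97723 half-year periods.
In years: 5.97723 / 2 = 2.98861 years.

2.9886 years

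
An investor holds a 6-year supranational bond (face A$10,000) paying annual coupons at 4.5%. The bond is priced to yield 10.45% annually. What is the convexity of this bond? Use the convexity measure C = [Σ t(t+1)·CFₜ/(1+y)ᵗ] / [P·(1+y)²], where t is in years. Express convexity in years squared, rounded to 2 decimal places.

28.97

With y = 0.1045:
  t   CF        PV=CF/(1+0.1045)^t    t·PV        t(t+1)·PV
  1       450.00       407.4242       407.4242         814.8483
  2       450.00       368.8766       737.7531       2,213.2594
  3       450.00       333.9761     1,001.9282       4,007.7129
  4       450.00       302.3776     1,209.5104       6,047.5522
  5       450.00       273.7688     1,368.8439       8,213.0633
  6    10,450.00     5,756.0157    34,536.0941     241,752.6590
  Σ                  7,442.4389    39,261.5540     263,049.0952
P = 7,442.4389.
Convexity = Σ t(t+1)·PV / [P·(1+y)²] = 263,049.0952 / (7,442.4389 × 1.219920) = 28.97278.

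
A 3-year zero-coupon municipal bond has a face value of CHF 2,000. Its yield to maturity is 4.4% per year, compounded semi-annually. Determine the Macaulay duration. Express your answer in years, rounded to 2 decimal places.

A zero-coupon bond has a single cash flow at maturity, so its Macaulay duration equals its maturity: 3 years.
(Equivalently: 6 semi-annual periods ÷ 2 = 3 years.)

3.00 years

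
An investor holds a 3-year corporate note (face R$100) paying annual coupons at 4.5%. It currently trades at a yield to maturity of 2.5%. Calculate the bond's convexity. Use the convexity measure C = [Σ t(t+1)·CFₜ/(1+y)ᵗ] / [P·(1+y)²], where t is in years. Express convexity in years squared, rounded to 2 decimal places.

With y = 0.025:
  t   CF        PV=CF/(1+0.025)^t    t·PV        t(t+1)·PV
  1         4.50         4.3902         4.3902           8.7805
  2         4.50         4.2832         8.5663          25.6990
  3       104.50        97.0386       291.1159       1,164.4637
  Σ                    105.7120       304.0725       1,198.9431
P = 105.7120.
Convexity = Σ t(t+1)·PV / [P·(1+y)²] = 1,198.9431 / (105.7120 × 1.050625) = 10.79509.

10.80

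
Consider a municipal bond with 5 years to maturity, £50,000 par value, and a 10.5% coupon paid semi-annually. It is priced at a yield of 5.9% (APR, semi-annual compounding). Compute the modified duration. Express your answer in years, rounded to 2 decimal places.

Periodic yield y = 0.0295. First find Macaulay duration:
  t   CF        PV=CF/(1+0.0295)^t    t·PV
  1     2,625.00     2,549.7814     2,549.7814
  2     2,625.00     2,476.7183     4,953.4365
  3     2,625.00     2,405.7487     7,217.2460
  4     2,625.00     2,336.8127     9,347.2508
  5     2,625.00     2,269.8521    11,349.2603
  6     2,625.00     2,204.8102    13,228.8610
  7     2,625.00     2,141.6320    14,991.4241
  8     2,625.00     2,080.2642    16,642.1138
  9     2,625.00     2,020.6549    18,185.8941
  10   52,625.00    39,348.5379   393,485.3787
  Σ                 59,834.8123   491,950.6468
P = 59,834.8123; Macaulay duration = 491,950.6468 / 59,834.8123 = 8.22181 half-year periods = 4.11091 years.
Modified duration = D_Mac / (1 + y) = 4.11091 / 1.0295 = 3.99311 years.

3.99 years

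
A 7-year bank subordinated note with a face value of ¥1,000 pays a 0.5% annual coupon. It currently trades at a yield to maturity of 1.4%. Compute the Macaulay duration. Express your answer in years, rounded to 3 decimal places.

6.892 years

Periodic yield y = 0.014. Discount each cash flow and weight by its year:
  t   CF        PV=CF/(1+0.014)^t    t·PV
  1         5.00         4.9310         4.9310
  2         5.00         4.8629         9.7258
  3         5.00         4.7957        14.3872
  4         5.00         4.7295        18.9181
  5         5.00         4.6642        23.3212
  6         5.00         4.5998        27.5990
  7     1,005.00       911.8017     6,382.6116
  Σ                    940.3849     6,481.4939
Price P = Σ PV = 940.3849.
Macaulay duration = Σ(t·PV) / P = 6,481.4939 / 940.3849 = 6.89238 years.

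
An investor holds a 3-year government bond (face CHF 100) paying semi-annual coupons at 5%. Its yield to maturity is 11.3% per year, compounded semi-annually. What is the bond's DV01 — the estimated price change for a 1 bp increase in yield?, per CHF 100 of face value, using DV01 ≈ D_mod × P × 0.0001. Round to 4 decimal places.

CHF 0.0224

Periodic yield y = 0.0565.
  t   CF        PV=CF/(1+0.0565)^t    t·PV
  1         2.50         2.3663         2.3663
  2         2.50         2.2398         4.4795
  3         2.50         2.1200         6.3599
  4         2.50         2.0066         8.0264
  5         2.50         1.8993         9.4965
  6       102.50        73.7067       442.2401
  Σ                     84.3386       472.9687
P = 84.3386; D_Mac = 5.60797 half-year periods = 2.80399 yrs; D_mod = 2.65403 yrs.
DV01 ≈ 2.65403 × 84.3386 × 0.0001 = 0.022384.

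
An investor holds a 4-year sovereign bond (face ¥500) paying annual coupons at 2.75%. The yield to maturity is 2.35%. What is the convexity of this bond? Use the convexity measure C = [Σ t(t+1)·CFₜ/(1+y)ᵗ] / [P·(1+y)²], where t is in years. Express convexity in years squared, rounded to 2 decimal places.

18.10

With y = 0.0235:
  t   CF        PV=CF/(1+0.0235)^t    t·PV        t(t+1)·PV
  1        13.75        13.4343        13.4343          26.8686
  2        13.75        13.1258        26.2517          78.7550
  3        13.75        12.8245        38.4734         153.8935
  4       513.75       468.1666     1,872.6665       9,363.3324
  Σ                    507.5512     1,950.8258       9,622.8496
P = 507.5512.
Convexity = Σ t(t+1)·PV / [P·(1+y)²] = 9,622.8496 / (507.5512 × 1.047552) = 18.09873.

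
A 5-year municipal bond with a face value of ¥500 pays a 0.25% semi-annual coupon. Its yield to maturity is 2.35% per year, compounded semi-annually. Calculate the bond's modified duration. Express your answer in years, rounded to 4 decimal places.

Periodic yield y = 0.01175. First find Macaulay duration:
  t   CF        PV=CF/(1+0.01175)^t    t·PV
  1        0.625         0.6177         0.6177
  2        0.625         0.6106         1.2211
  3        0.625         0.6035         1.8104
  4        0.625         0.5965         2.3859
  5        0.625         0.5895         2.9477
  6        0.625         0.5827         3.4962
  7        0.625         0.5759         4.0315
  8        0.625         0.5692         4.5539
  9        0.625         0.5626         5.0636
  10     500.625       445.4310     4,454.3096
  Σ                    450.7392     4,480.4377
P = 450.7392; Macaulay duration = 4,480.4377 / 450.7392 = 9.94020 half-year periods = 4.97010 years.
Modified duration = D_Mac / (1 + y) = 4.97010 / 1.01175 = 4.91238 years.

4.9124 years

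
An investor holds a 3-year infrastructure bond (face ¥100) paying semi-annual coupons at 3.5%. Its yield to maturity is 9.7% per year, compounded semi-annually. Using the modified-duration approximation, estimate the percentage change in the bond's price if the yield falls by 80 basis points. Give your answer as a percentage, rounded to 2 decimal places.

Periodic yield y = 0.0485. Modified duration first:
  t   CF        PV=CF/(1+0.0485)^t    t·PV
  1         1.75         1.6691         1.6691
  2         1.75         1.5918         3.1837
  3         1.75         1.5182         4.5546
  4         1.75         1.4480         5.7919
  5         1.75         1.3810         6.9050
  6       101.75        76.5815       459.4889
  Σ                     84.1896       481.5933
P = 84.1896; D_Mac = 5.72034 half-year periods = 2.86017 yrs; D_mod = 2.86017/(1+0.0485) = 2.72787 yrs.
ΔP/P ≈ -D_mod · Δy = -2.72787 × (-0.008) = +0.021823 = +2.1823%.

+2.18%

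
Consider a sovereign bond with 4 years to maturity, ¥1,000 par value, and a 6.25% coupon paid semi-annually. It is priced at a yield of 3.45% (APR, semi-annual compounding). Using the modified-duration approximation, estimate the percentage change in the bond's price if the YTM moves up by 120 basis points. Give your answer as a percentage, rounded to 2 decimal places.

Periodic yield y = 0.01725. Modified duration first:
  t   CF        PV=CF/(1+0.01725)^t    t·PV
  1        31.25        30.7201        30.7201
  2        31.25        30.1991        60.3983
  3        31.25        29.6870        89.0611
  4        31.25        29.1836       116.7345
  5        31.25        28.6887       143.4437
  6        31.25        28.2023       169.2135
  7        31.25        27.7240       194.0681
  8     1,031.25       899.3782     7,195.0259
  Σ                  1,103.7831     7,998.6652
P = 1,103.7831; D_Mac = 7.24659 half-year periods = 3.62330 yrs; D_mod = 3.62330/(1+0.01725) = 3.56185 yrs.
ΔP/P ≈ -D_mod · Δy = -3.56185 × (+0.012) = -0.042742 = -4.2742%.

-4.27%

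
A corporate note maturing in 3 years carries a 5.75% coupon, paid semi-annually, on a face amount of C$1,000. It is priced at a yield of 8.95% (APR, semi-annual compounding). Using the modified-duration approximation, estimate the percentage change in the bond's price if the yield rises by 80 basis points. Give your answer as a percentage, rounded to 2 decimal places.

-2.13%

Periodic yield y = 0.04475. Modified duration first:
  t   CF        PV=CF/(1+0.04475)^t    t·PV
  1        28.75        27.5185        27.5185
  2        28.75        26.3398        52.6797
  3        28.75        25.2116        75.6349
  4        28.75        24.1317        96.5269
  5        28.75        23.0981       115.4904
  6     1,028.75       791.1076     4,746.6457
  Σ                    917.4074     5,114.4961
P = 917.4074; D_Mac = 5.57495 half-year periods = 2.78747 yrs; D_mod = 2.78747/(1+0.04475) = 2.66808 yrs.
ΔP/P ≈ -D_mod · Δy = -2.66808 × (+0.008) = -0.021345 = -2.1345%.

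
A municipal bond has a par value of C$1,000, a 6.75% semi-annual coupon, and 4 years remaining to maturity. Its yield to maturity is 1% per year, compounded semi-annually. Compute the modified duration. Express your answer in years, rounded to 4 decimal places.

3.6020 years

Periodic yield y = 0.005. First find Macaulay duration:
  t   CF        PV=CF/(1+0.005)^t    t·PV
  1        33.75        33.5821        33.5821
  2        33.75        33.4150        66.8300
  3        33.75        33.2488        99.7463
  4        33.75        33.0834       132.3334
  5        33.75        32.9188       164.5938
  6        33.75        32.7550       196.5299
  7        33.75        32.5920       228.1442
  8     1,033.75       993.3151     7,946.5206
  Σ                  1,224.9101     8,868.2804
P = 1,224.9101; Macaulay duration = 8,868.2804 / 1,224.9101 = 7.23994 half-year periods = 3.61997 years.
Modified duration = D_Mac / (1 + y) = 3.61997 / 1.005 = 3.60196 years.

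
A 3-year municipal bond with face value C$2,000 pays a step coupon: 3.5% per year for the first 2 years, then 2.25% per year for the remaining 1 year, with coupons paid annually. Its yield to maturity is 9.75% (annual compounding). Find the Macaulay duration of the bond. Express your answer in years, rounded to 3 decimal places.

2.889 years

Periodic yield y = 0.0975. Discount each cash flow and weight by its year:
  t   CF        PV=CF/(1+0.0975)^t    t·PV
  1        70.00        63.7813        63.7813
  2        70.00        58.1151       116.2302
  3     2,045.00     1,546.9623     4,640.8869
  Σ                  1,668.8587     4,820.8984
Price P = Σ PV = 1,668.8587.
Macaulay duration = Σ(t·PV) / P = 4,820.8984 / 1,668.8587 = 2.88874 years.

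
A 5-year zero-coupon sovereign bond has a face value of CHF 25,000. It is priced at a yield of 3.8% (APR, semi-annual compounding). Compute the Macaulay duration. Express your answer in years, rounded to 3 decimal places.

5.000 years

A zero-coupon bond has a single cash flow at maturity, so its Macaulay duration equals its maturity: 5 years.
(Equivalently: 10 semi-annual periods ÷ 2 = 5 years.)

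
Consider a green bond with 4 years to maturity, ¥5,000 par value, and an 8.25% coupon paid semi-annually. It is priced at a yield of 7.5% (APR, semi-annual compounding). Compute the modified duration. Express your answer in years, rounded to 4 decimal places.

Periodic yield y = 0.0375. First find Macaulay duration:
  t   CF        PV=CF/(1+0.0375)^t    t·PV
  1       206.25       198.7952       198.7952
  2       206.25       191.6098       383.2196
  3       206.25       184.6842       554.0525
  4       206.25       178.0088       712.0353
  5       206.25       171.5748       857.8739
  6       206.25       165.3733       992.2396
  7       206.25       159.3959     1,115.7715
  8     5,206.25     3,878.1105    31,024.8837
  Σ                  5,127.5524    35,838.8713
P = 5,127.5524; Macaulay duration = 35,838.8713 / 5,127.5524 = 6.98947 half-year periods = 3.49473 years.
Modified duration = D_Mac / (1 + y) = 3.49473 / 1.0375 = 3.36842 years.

3.3684 years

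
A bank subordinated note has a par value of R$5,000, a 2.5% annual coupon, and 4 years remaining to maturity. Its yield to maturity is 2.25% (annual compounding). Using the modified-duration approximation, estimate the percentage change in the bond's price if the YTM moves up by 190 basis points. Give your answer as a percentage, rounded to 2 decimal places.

-7.17%

Periodic yield y = 0.0225. Modified duration first:
  t   CF        PV=CF/(1+0.0225)^t    t·PV
  1       125.00       122.2494       122.2494
  2       125.00       119.5593       239.1186
  3       125.00       116.9284       350.7852
  4     5,125.00     4,688.5721    18,754.2886
  Σ                  5,047.3093    19,466.4418
P = 5,047.3093; D_Mac = 3.85680 yrs; D_mod = 3.85680/(1+0.0225) = 3.77193 yrs.
ΔP/P ≈ -D_mod · Δy = -3.77193 × (+0.019) = -0.071667 = -7.1667%.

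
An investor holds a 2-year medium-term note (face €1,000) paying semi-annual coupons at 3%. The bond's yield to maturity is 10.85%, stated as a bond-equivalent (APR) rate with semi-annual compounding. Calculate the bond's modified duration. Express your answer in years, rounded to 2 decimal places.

Periodic yield y = 0.05425. First find Macaulay duration:
  t   CF        PV=CF/(1+0.05425)^t    t·PV
  1        15.00        14.2281        14.2281
  2        15.00        13.4960        26.9919
  3        15.00        12.8015        38.4045
  4     1,015.00       821.6590     3,286.6359
  Σ                    862.1846     3,366.2604
P = 862.1846; Macaulay duration = 3,366.2604 / 862.1846 = 3.90434 half-year periods = 1.95217 years.
Modified duration = D_Mac / (1 + y) = 1.95217 / 1.05425 = 1.85171 years.

1.85 years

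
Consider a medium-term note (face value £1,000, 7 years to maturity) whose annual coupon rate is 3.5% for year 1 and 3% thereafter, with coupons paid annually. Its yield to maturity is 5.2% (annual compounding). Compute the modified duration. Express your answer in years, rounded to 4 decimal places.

Periodic yield y = 0.052. First find Macaulay duration:
  t   CF        PV=CF/(1+0.052)^t    t·PV
  1        35.00        33.2700        33.2700
  2        30.00        27.1075        54.2150
  3        30.00        25.7676        77.3028
  4        30.00        24.4939        97.9757
  5        30.00        23.2832       116.4160
  6        30.00        22.1323       132.7939
  7     1,030.00       722.3157     5,056.2098
  Σ                    878.3702     5,568.1831
P = 878.3702; Macaulay duration = 5,568.1831 / 878.3702 = 6.33922 years.
Modified duration = D_Mac / (1 + y) = 6.33922 / 1.052 = 6.02588 years.

6.0259 years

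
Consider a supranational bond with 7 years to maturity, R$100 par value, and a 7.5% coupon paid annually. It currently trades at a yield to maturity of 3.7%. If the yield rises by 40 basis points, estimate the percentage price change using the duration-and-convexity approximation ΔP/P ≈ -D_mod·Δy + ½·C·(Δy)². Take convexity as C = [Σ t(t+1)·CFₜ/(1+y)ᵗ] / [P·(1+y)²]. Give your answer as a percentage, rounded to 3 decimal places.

With y = 0.037:
  t   CF        PV=CF/(1+0.037)^t    t·PV        t(t+1)·PV
  1         7.50         7.2324         7.2324          14.4648
  2         7.50         6.9744        13.9487          41.8461
  3         7.50         6.7255        20.1765          80.7061
  4         7.50         6.4855        25.9422         129.7108
  5         7.50         6.2541        31.2707         187.6241
  6         7.50         6.0310        36.1859         253.3016
  7       107.50        83.3599       583.5193       4,668.1542
  Σ                    123.0628       718.2757       5,375.8078
P = 123.0628; D_Mac = 5.83666 yrs; D_mod = 5.62841 yrs; C = 40.62182.
Duration effect: -5.62841 × (+0.004) = -0.022514
Convexity effect: 0.5 × 40.62182 × (0.004)² = +0.0003250
ΔP/P ≈ -0.022514 + 0.0003250 = -0.022189 = -2.2189%.

-2.219%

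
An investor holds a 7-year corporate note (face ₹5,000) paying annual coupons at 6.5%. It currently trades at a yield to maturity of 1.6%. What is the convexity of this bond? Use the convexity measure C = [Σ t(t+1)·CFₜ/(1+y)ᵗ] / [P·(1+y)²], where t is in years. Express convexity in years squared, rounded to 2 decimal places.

44.05

With y = 0.016:
  t   CF        PV=CF/(1+0.016)^t    t·PV        t(t+1)·PV
  1       325.00       319.8819       319.8819         639.7638
  2       325.00       314.8444       629.6888       1,889.0663
  3       325.00       309.8862       929.6586       3,718.6344
  4       325.00       305.0061     1,220.0244       6,100.1221
  5       325.00       300.2029     1,501.0143       9,006.0857
  6       325.00       295.4753     1,772.8515      12,409.9606
  7     5,325.00     4,765.0082    33,355.0577     266,840.4617
  Σ                  6,610.3049    39,728.1772     300,604.0946
P = 6,610.3049.
Convexity = Σ t(t+1)·PV / [P·(1+y)²] = 300,604.0946 / (6,610.3049 × 1.032256) = 44.05406.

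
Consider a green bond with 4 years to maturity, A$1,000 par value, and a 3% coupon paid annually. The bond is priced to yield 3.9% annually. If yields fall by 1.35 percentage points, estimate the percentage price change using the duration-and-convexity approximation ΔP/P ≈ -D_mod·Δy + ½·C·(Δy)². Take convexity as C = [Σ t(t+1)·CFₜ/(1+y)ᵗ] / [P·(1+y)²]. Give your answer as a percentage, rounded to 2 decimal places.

+5.13%

With y = 0.039:
  t   CF        PV=CF/(1+0.039)^t    t·PV        t(t+1)·PV
  1        30.00        28.8739        28.8739          57.7478
  2        30.00        27.7901        55.5802         166.7406
  3        30.00        26.7470        80.2409         320.9637
  4     1,030.00       883.8428     3,535.3712      17,676.8562
  Σ                    967.2538     3,700.0663      18,222.3084
P = 967.2538; D_Mac = 3.82533 yrs; D_mod = 3.68174 yrs; C = 17.45146.
Duration effect: -3.68174 × (-0.0135) = +0.049704
Convexity effect: 0.5 × 17.45146 × (-0.0135)² = +0.0015903
ΔP/P ≈ +0.049704 + 0.0015903 = +0.051294 = +5.1294%.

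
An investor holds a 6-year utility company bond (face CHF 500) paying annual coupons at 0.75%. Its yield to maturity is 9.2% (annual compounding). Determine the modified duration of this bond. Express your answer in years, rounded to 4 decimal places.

5.3591 years

Periodic yield y = 0.092. First find Macaulay duration:
  t   CF        PV=CF/(1+0.092)^t    t·PV
  1         3.75         3.4341         3.4341
  2         3.75         3.1447         6.2895
  3         3.75         2.8798         8.6394
  4         3.75         2.6372        10.5487
  5         3.75         2.4150        12.0750
  6       503.75       297.0840     1,782.5039
  Σ                    311.5948     1,823.4906
P = 311.5948; Macaulay duration = 1,823.4906 / 311.5948 = 5.85212 years.
Modified duration = D_Mac / (1 + y) = 5.85212 / 1.092 = 5.35909 years.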